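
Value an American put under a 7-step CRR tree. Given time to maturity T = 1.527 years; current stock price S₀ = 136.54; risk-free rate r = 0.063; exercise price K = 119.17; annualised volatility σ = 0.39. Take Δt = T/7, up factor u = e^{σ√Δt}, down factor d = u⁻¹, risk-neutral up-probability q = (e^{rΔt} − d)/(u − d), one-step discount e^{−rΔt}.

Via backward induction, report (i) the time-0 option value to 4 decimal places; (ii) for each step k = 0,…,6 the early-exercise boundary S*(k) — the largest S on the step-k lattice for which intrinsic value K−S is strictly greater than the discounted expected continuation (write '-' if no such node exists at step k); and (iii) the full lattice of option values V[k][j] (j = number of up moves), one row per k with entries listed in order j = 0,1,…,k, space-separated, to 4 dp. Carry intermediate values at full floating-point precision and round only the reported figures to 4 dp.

Δt=0.21814, u=1.19980, d=0.83347, q=0.49236, disc=e^(-rΔt)=0.98635
k=7 terminal: V=max(K-S,0) → 81.0191 64.2512 40.1137 5.3674 0.0000 0.0000 0.0000 0.0000
k=6: j=0 S=45.7734 intr=73.3966 cont=71.7701 V=73.3966[EX]; j=1 S=65.8914 intr=53.2786 cont=51.6521 V=53.2786[EX]; j=2 S=94.8515 intr=24.3185 cont=22.6919 V=24.3185[EX]; j=3 S=136.5400 intr=0.0000 cont=2.6875 V=2.6875[hold]; j=4 S=196.5511 intr=0.0000 cont=0.0000 V=0.0000[hold]; j=5 S=282.9379 intr=0.0000 cont=0.0000 V=0.0000[hold]; j=6 S=407.2929 intr=0.0000 cont=0.0000 V=0.0000[hold]  S*(6)=94.8515
k=5: j=0 S=54.9188 intr=64.2512 cont=62.6247 V=64.2512[EX]; j=1 S=79.0563 intr=40.1137 cont=38.4872 V=40.1137[EX]; j=2 S=113.8026 intr=5.3674 cont=13.4817 V=13.4817[hold]; j=3 S=163.8203 intr=0.0000 cont=1.3457 V=1.3457[hold]; j=4 S=235.8215 intr=0.0000 cont=0.0000 V=0.0000[hold]; j=5 S=339.4681 intr=0.0000 cont=0.0000 V=0.0000[hold]  S*(5)=79.0563
k=4: j=0 S=65.8914 intr=53.2786 cont=51.6521 V=53.2786[EX]; j=1 S=94.8515 intr=24.3185 cont=26.6325 V=26.6325[hold]; j=2 S=136.5400 intr=0.0000 cont=7.4039 V=7.4039[hold]; j=3 S=196.5511 intr=0.0000 cont=0.6738 V=0.6738[hold]; j=4 S=282.9379 intr=0.0000 cont=0.0000 V=0.0000[hold]  S*(4)=65.8914
k=3: j=0 S=79.0563 intr=40.1137 cont=39.6110 V=40.1137[EX]; j=1 S=113.8026 intr=5.3674 cont=16.9308 V=16.9308[hold]; j=2 S=163.8203 intr=0.0000 cont=4.0344 V=4.0344[hold]; j=3 S=235.8215 intr=0.0000 cont=0.3374 V=0.3374[hold]  S*(3)=79.0563
k=2: j=0 S=94.8515 intr=24.3185 cont=28.3076 V=28.3076[hold]; j=1 S=136.5400 intr=0.0000 cont=10.4367 V=10.4367[hold]; j=2 S=196.5511 intr=0.0000 cont=2.1839 V=2.1839[hold]  S*(2)=-
k=1: j=0 S=113.8026 intr=5.3674 cont=19.2424 V=19.2424[hold]; j=1 S=163.8203 intr=0.0000 cont=6.2863 V=6.2863[hold]  S*(1)=-
k=0: j=0 S=136.5400 intr=0.0000 cont=12.6877 V=12.6877[hold]  S*(0)=-

price = 12.6877
boundary = - - - 79.0563 65.8914 79.0563 94.8515
tree:
12.6877
19.2424 6.2863
28.3076 10.4367 2.1839
40.1137 16.9308 4.0344 0.3374
53.2786 26.6325 7.4039 0.6738 0.0000
64.2512 40.1137 13.4817 1.3457 0.0000 0.0000
73.3966 53.2786 24.3185 2.6875 0.0000 0.0000 0.0000
81.0191 64.2512 40.1137 5.3674 0.0000 0.0000 0.0000 0.0000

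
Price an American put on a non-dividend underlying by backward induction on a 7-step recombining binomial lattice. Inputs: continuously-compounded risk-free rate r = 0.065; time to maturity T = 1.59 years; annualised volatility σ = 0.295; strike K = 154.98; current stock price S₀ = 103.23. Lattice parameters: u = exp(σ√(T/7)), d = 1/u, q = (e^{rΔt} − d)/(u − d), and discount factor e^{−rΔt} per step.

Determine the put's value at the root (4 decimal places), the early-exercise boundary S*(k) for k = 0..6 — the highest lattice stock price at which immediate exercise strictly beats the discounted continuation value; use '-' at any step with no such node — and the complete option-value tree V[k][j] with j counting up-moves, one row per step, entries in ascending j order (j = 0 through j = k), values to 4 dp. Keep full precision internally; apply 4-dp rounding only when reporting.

price = 51.7500
boundary = 103.2300 89.6904 103.2300 118.8135 103.2300 118.8135 136.7495
tree:
51.7500
65.2896 36.5828
77.0533 51.7500 23.5000
87.2741 65.2896 36.1665 12.3716
96.1544 77.0533 51.7500 21.6094 4.1185
103.8699 87.2741 65.2896 36.1665 8.6650 0.0000
110.5735 96.1544 77.0533 51.7500 18.2305 0.0000 0.0000
116.3978 103.8699 87.2741 65.2896 36.1665 0.0000 0.0000 0.0000

Δt=0.22714  u=1.15096  d=0.86884  q=0.51763  discount=0.98534
step 7 (expiry): payoffs max(K−S,0) = 116.3978 103.8699 87.2741 65.2896 36.1665 0.0000 0.0000 0.0000
step 6: (k=6,j=0): S=44.4065, (K−S)⁺=110.5735, hold=108.3021 ⇒ V=110.5735 exercise | (k=6,j=1): S=58.8256, (K−S)⁺=96.1544, hold=93.8830 ⇒ V=96.1544 exercise | (k=6,j=2): S=77.9267, (K−S)⁺=77.0533, hold=74.7820 ⇒ V=77.0533 exercise | (k=6,j=3): S=103.2300, (K−S)⁺=51.7500, hold=49.4786 ⇒ V=51.7500 exercise | (k=6,j=4): S=136.7495, (K−S)⁺=18.2305, hold=17.1899 ⇒ V=18.2305 exercise | (k=6,j=5): S=181.1529, (K−S)⁺=0.0000, hold=0.0000 ⇒ V=0.0000 continue | (k=6,j=6): S=239.9745, (K−S)⁺=0.0000, hold=0.0000 ⇒ V=0.0000 continue  boundary S*=136.7495
step 5: (k=5,j=0): S=51.1101, (K−S)⁺=103.8699, hold=101.5986 ⇒ V=103.8699 exercise | (k=5,j=1): S=67.7059, (K−S)⁺=87.2741, hold=85.0028 ⇒ V=87.2741 exercise | (k=5,j=2): S=89.6904, (K−S)⁺=65.2896, hold=63.0182 ⇒ V=65.2896 exercise | (k=5,j=3): S=118.8135, (K−S)⁺=36.1665, hold=33.8951 ⇒ V=36.1665 exercise | (k=5,j=4): S=157.3930, (K−S)⁺=0.0000, hold=8.6650 ⇒ V=8.6650 continue | (k=5,j=5): S=208.4996, (K−S)⁺=0.0000, hold=0.0000 ⇒ V=0.0000 continue  boundary S*=118.8135
step 4: (k=4,j=0): S=58.8256, (K−S)⁺=96.1544, hold=93.8830 ⇒ V=96.1544 exercise | (k=4,j=1): S=77.9267, (K−S)⁺=77.0533, hold=74.7820 ⇒ V=77.0533 exercise | (k=4,j=2): S=103.2300, (K−S)⁺=51.7500, hold=49.4786 ⇒ V=51.7500 exercise | (k=4,j=3): S=136.7495, (K−S)⁺=18.2305, hold=21.6094 ⇒ V=21.6094 continue | (k=4,j=4): S=181.1529, (K−S)⁺=0.0000, hold=4.1185 ⇒ V=4.1185 continue  boundary S*=103.2300
step 3: (k=3,j=0): S=67.7059, (K−S)⁺=87.2741, hold=85.0028 ⇒ V=87.2741 exercise | (k=3,j=1): S=89.6904, (K−S)⁺=65.2896, hold=63.0182 ⇒ V=65.2896 exercise | (k=3,j=2): S=118.8135, (K−S)⁺=36.1665, hold=35.6185 ⇒ V=36.1665 exercise | (k=3,j=3): S=157.3930, (K−S)⁺=0.0000, hold=12.3716 ⇒ V=12.3716 continue  boundary S*=118.8135
step 2: (k=2,j=0): S=77.9267, (K−S)⁺=77.0533, hold=74.7820 ⇒ V=77.0533 exercise | (k=2,j=1): S=103.2300, (K−S)⁺=51.7500, hold=49.4786 ⇒ V=51.7500 exercise | (k=2,j=2): S=136.7495, (K−S)⁺=18.2305, hold=23.5000 ⇒ V=23.5000 continue  boundary S*=103.2300
step 1: (k=1,j=0): S=89.6904, (K−S)⁺=65.2896, hold=63.0182 ⇒ V=65.2896 exercise | (k=1,j=1): S=118.8135, (K−S)⁺=36.1665, hold=36.5828 ⇒ V=36.5828 continue  boundary S*=89.6904
step 0: (k=0,j=0): S=103.2300, (K−S)⁺=51.7500, hold=49.6910 ⇒ V=51.7500 exercise  boundary S*=103.2300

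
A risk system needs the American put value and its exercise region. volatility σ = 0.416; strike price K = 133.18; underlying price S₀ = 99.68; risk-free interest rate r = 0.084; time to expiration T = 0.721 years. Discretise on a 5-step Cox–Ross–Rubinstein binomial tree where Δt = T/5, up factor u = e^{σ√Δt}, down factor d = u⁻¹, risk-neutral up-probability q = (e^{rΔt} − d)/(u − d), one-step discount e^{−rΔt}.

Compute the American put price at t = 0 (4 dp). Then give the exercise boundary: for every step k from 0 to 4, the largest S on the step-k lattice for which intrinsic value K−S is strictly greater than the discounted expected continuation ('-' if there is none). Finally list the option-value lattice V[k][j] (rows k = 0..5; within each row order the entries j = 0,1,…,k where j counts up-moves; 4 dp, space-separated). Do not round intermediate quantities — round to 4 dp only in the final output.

Δt=0.14420  u=1.17113  d=0.85387  q=0.49900  discount=0.98796
step 5 (expiry): payoffs max(K−S,0) = 87.9341 71.1230 48.0657 16.4416 0.0000 0.0000
step 4: (k=4,j=0): S=52.9889, (K−S)⁺=80.1911, hold=78.5876 ⇒ V=80.1911 exercise | (k=4,j=1): S=72.6769, (K−S)⁺=60.5031, hold=58.8996 ⇒ V=60.5031 exercise | (k=4,j=2): S=99.6800, (K−S)⁺=33.5000, hold=31.8965 ⇒ V=33.5000 exercise | (k=4,j=3): S=136.7160, (K−S)⁺=0.0000, hold=8.1380 ⇒ V=8.1380 continue | (k=4,j=4): S=187.5128, (K−S)⁺=0.0000, hold=0.0000 ⇒ V=0.0000 continue  boundary S*=99.6800
step 3: (k=3,j=0): S=62.0570, (K−S)⁺=71.1230, hold=69.5195 ⇒ V=71.1230 exercise | (k=3,j=1): S=85.1143, (K−S)⁺=48.0657, hold=46.4623 ⇒ V=48.0657 exercise | (k=3,j=2): S=116.7384, (K−S)⁺=16.4416, hold=20.5934 ⇒ V=20.5934 continue | (k=3,j=3): S=160.1125, (K−S)⁺=0.0000, hold=4.0281 ⇒ V=4.0281 continue  boundary S*=85.1143
step 2: (k=2,j=0): S=72.6769, (K−S)⁺=60.5031, hold=58.8996 ⇒ V=60.5031 exercise | (k=2,j=1): S=99.6800, (K−S)⁺=33.5000, hold=33.9434 ⇒ V=33.9434 continue | (k=2,j=2): S=136.7160, (K−S)⁺=0.0000, hold=12.1789 ⇒ V=12.1789 continue  boundary S*=72.6769
step 1: (k=1,j=0): S=85.1143, (K−S)⁺=48.0657, hold=46.6809 ⇒ V=48.0657 exercise | (k=1,j=1): S=116.7384, (K−S)⁺=16.4416, hold=22.8049 ⇒ V=22.8049 continue  boundary S*=85.1143
step 0: (k=0,j=0): S=99.6800, (K−S)⁺=33.5000, hold=35.0336 ⇒ V=35.0336 continue  boundary S*=-

price = 35.0336
boundary = - 85.1143 72.6769 85.1143 99.6800
tree:
35.0336
48.0657 22.8049
60.5031 33.9434 12.1789
71.1230 48.0657 20.5934 4.0281
80.1911 60.5031 33.5000 8.1380 0.0000
87.9341 71.1230 48.0657 16.4416 0.0000 0.0000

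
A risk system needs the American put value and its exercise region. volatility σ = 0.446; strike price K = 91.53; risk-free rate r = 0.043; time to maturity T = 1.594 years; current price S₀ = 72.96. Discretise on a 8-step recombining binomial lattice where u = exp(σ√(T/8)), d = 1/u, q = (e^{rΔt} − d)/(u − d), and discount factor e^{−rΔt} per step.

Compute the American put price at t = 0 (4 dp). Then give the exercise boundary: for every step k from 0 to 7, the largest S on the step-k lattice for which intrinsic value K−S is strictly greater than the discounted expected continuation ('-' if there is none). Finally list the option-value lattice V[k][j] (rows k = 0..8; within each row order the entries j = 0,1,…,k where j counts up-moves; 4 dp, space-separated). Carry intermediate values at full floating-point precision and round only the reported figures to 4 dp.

Δt=0.19925  u=1.22028  d=0.81948  q=0.47186  discount=0.99147
step 8 (expiry): payoffs max(K−S,0) = 76.6912 69.4336 58.6265 42.5337 18.5700 0.0000 0.0000 0.0000 0.0000
step 7: (k=7,j=0): S=18.1076, (K−S)⁺=73.4224, hold=72.6416 ⇒ V=73.4224 exercise | (k=7,j=1): S=26.9638, (K−S)⁺=64.5662, hold=63.7853 ⇒ V=64.5662 exercise | (k=7,j=2): S=40.1516, (K−S)⁺=51.3784, hold=50.5975 ⇒ V=51.3784 exercise | (k=7,j=3): S=59.7894, (K−S)⁺=31.7406, hold=30.9597 ⇒ V=31.7406 exercise | (k=7,j=4): S=89.0319, (K−S)⁺=2.4981, hold=9.7239 ⇒ V=9.7239 continue | (k=7,j=5): S=132.5765, (K−S)⁺=0.0000, hold=0.0000 ⇒ V=0.0000 continue | (k=7,j=6): S=197.4185, (K−S)⁺=0.0000, hold=0.0000 ⇒ V=0.0000 continue | (k=7,j=7): S=293.9742, (K−S)⁺=0.0000, hold=0.0000 ⇒ V=0.0000 continue  boundary S*=59.7894
step 6: (k=6,j=0): S=22.0964, (K−S)⁺=69.4336, hold=68.6528 ⇒ V=69.4336 exercise | (k=6,j=1): S=32.9035, (K−S)⁺=58.6265, hold=57.8456 ⇒ V=58.6265 exercise | (k=6,j=2): S=48.9963, (K−S)⁺=42.5337, hold=41.7528 ⇒ V=42.5337 exercise | (k=6,j=3): S=72.9600, (K−S)⁺=18.5700, hold=21.1696 ⇒ V=21.1696 continue | (k=6,j=4): S=108.6441, (K−S)⁺=0.0000, hold=5.0917 ⇒ V=5.0917 continue | (k=6,j=5): S=161.7809, (K−S)⁺=0.0000, hold=0.0000 ⇒ V=0.0000 continue | (k=6,j=6): S=240.9065, (K−S)⁺=0.0000, hold=0.0000 ⇒ V=0.0000 continue  boundary S*=48.9963
step 5: (k=5,j=0): S=26.9638, (K−S)⁺=64.5662, hold=63.7853 ⇒ V=64.5662 exercise | (k=5,j=1): S=40.1516, (K−S)⁺=51.3784, hold=50.5975 ⇒ V=51.3784 exercise | (k=5,j=2): S=59.7894, (K−S)⁺=31.7406, hold=32.1759 ⇒ V=32.1759 continue | (k=5,j=3): S=89.0319, (K−S)⁺=2.4981, hold=13.4672 ⇒ V=13.4672 continue | (k=5,j=4): S=132.5765, (K−S)⁺=0.0000, hold=2.6662 ⇒ V=2.6662 continue | (k=5,j=5): S=197.4185, (K−S)⁺=0.0000, hold=0.0000 ⇒ V=0.0000 continue  boundary S*=40.1516
step 4: (k=4,j=0): S=32.9035, (K−S)⁺=58.6265, hold=57.8456 ⇒ V=58.6265 exercise | (k=4,j=1): S=48.9963, (K−S)⁺=42.5337, hold=41.9565 ⇒ V=42.5337 exercise | (k=4,j=2): S=72.9600, (K−S)⁺=18.5700, hold=23.1488 ⇒ V=23.1488 continue | (k=4,j=3): S=108.6441, (K−S)⁺=0.0000, hold=8.2992 ⇒ V=8.2992 continue | (k=4,j=4): S=161.7809, (K−S)⁺=0.0000, hold=1.3961 ⇒ V=1.3961 continue  boundary S*=48.9963
step 3: (k=3,j=0): S=40.1516, (K−S)⁺=51.3784, hold=50.5975 ⇒ V=51.3784 exercise | (k=3,j=1): S=59.7894, (K−S)⁺=31.7406, hold=33.1019 ⇒ V=33.1019 continue | (k=3,j=2): S=89.0319, (K−S)⁺=2.4981, hold=16.0042 ⇒ V=16.0042 continue | (k=3,j=3): S=132.5765, (K−S)⁺=0.0000, hold=4.9989 ⇒ V=4.9989 continue  boundary S*=40.1516
step 2: (k=2,j=0): S=48.9963, (K−S)⁺=42.5337, hold=42.3897 ⇒ V=42.5337 exercise | (k=2,j=1): S=72.9600, (K−S)⁺=18.5700, hold=24.8205 ⇒ V=24.8205 continue | (k=2,j=2): S=108.6441, (K−S)⁺=0.0000, hold=10.7190 ⇒ V=10.7190 continue  boundary S*=48.9963
step 1: (k=1,j=0): S=59.7894, (K−S)⁺=31.7406, hold=33.8840 ⇒ V=33.8840 continue | (k=1,j=1): S=89.0319, (K−S)⁺=2.4981, hold=18.0116 ⇒ V=18.0116 continue  boundary S*=-
step 0: (k=0,j=0): S=72.9600, (K−S)⁺=18.5700, hold=26.1692 ⇒ V=26.1692 continue  boundary S*=-

price = 26.1692
boundary = - - 48.9963 40.1516 48.9963 40.1516 48.9963 59.7894
tree:
26.1692
33.8840 18.0116
42.5337 24.8205 10.7190
51.3784 33.1019 16.0042 4.9989
58.6265 42.5337 23.1488 8.2992 1.3961
64.5662 51.3784 32.1759 13.4672 2.6662 0.0000
69.4336 58.6265 42.5337 21.1696 5.0917 0.0000 0.0000
73.4224 64.5662 51.3784 31.7406 9.7239 0.0000 0.0000 0.0000
76.6912 69.4336 58.6265 42.5337 18.5700 0.0000 0.0000 0.0000 0.0000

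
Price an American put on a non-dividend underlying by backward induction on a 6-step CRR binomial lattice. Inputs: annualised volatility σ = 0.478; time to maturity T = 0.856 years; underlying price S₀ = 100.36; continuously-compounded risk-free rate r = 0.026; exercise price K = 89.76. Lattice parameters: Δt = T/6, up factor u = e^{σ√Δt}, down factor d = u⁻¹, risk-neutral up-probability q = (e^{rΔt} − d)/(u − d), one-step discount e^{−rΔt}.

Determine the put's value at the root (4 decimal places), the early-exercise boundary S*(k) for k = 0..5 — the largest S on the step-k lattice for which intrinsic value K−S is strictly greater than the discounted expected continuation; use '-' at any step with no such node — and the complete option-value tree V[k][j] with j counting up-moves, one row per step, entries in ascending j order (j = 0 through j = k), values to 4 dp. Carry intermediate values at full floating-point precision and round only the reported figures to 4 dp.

Δt=0.14267, u=1.19787, d=0.83481, q=0.46522, disc=e^(-rΔt)=0.99630
k=6 terminal: V=max(K-S,0) → 55.7898 41.0162 19.8177 0.0000 0.0000 0.0000 0.0000
k=5: j=0 S=40.6920 intr=49.0680 cont=48.7357 V=49.0680[EX]; j=1 S=58.3888 intr=31.3712 cont=31.0389 V=31.3712[EX]; j=2 S=83.7819 intr=5.9781 cont=10.5588 V=10.5588[hold]; j=3 S=120.2184 intr=0.0000 cont=0.0000 V=0.0000[hold]; j=4 S=172.5010 intr=0.0000 cont=0.0000 V=0.0000[hold]; j=5 S=247.5212 intr=0.0000 cont=0.0000 V=0.0000[hold]  S*(5)=58.3888
k=4: j=0 S=48.7438 intr=41.0162 cont=40.6839 V=41.0162[EX]; j=1 S=69.9423 intr=19.8177 cont=21.6085 V=21.6085[hold]; j=2 S=100.3600 intr=0.0000 cont=5.6257 V=5.6257[hold]; j=3 S=144.0063 intr=0.0000 cont=0.0000 V=0.0000[hold]; j=4 S=206.6342 intr=0.0000 cont=0.0000 V=0.0000[hold]  S*(4)=48.7438
k=3: j=0 S=58.3888 intr=31.3712 cont=31.8689 V=31.8689[hold]; j=1 S=83.7819 intr=5.9781 cont=14.1205 V=14.1205[hold]; j=2 S=120.2184 intr=0.0000 cont=2.9974 V=2.9974[hold]; j=3 S=172.5010 intr=0.0000 cont=0.0000 V=0.0000[hold]  S*(3)=-
k=2: j=0 S=69.9423 intr=19.8177 cont=23.5246 V=23.5246[hold]; j=1 S=100.3600 intr=0.0000 cont=8.9127 V=8.9127[hold]; j=2 S=144.0063 intr=0.0000 cont=1.5970 V=1.5970[hold]  S*(2)=-
k=1: j=0 S=83.7819 intr=5.9781 cont=16.6649 V=16.6649[hold]; j=1 S=120.2184 intr=0.0000 cont=5.4889 V=5.4889[hold]  S*(1)=-
k=0: j=0 S=100.3600 intr=0.0000 cont=11.4231 V=11.4231[hold]  S*(0)=-

price = 11.4231
boundary = - - - - 48.7438 58.3888
tree:
11.4231
16.6649 5.4889
23.5246 8.9127 1.5970
31.8689 14.1205 2.9974 0.0000
41.0162 21.6085 5.6257 0.0000 0.0000
49.0680 31.3712 10.5588 0.0000 0.0000 0.0000
55.7898 41.0162 19.8177 0.0000 0.0000 0.0000 0.0000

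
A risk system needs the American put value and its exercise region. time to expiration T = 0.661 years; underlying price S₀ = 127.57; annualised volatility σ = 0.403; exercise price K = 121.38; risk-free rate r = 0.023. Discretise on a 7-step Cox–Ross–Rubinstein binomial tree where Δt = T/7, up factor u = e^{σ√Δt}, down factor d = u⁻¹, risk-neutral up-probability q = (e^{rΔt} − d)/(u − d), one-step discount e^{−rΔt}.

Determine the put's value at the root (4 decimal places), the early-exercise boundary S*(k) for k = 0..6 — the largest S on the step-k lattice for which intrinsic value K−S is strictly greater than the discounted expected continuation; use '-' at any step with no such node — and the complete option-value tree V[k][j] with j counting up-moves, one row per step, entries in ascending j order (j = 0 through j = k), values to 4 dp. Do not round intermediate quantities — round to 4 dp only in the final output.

Δt=0.09443  u=1.13183  d=0.88352  q=0.47784  discount=0.99783
step 7 (expiry): payoffs max(K−S,0) = 67.7669 52.6991 33.3965 8.6691 0.0000 0.0000 0.0000 0.0000
step 6: (k=6,j=0): S=60.6811, (K−S)⁺=60.6989, hold=60.4356 ⇒ V=60.6989 exercise | (k=6,j=1): S=77.7353, (K−S)⁺=43.6447, hold=43.3813 ⇒ V=43.6447 exercise | (k=6,j=2): S=99.5826, (K−S)⁺=21.7974, hold=21.5340 ⇒ V=21.7974 exercise | (k=6,j=3): S=127.5700, (K−S)⁺=0.0000, hold=4.5169 ⇒ V=4.5169 continue | (k=6,j=4): S=163.4231, (K−S)⁺=0.0000, hold=0.0000 ⇒ V=0.0000 continue | (k=6,j=5): S=209.3527, (K−S)⁺=0.0000, hold=0.0000 ⇒ V=0.0000 continue | (k=6,j=6): S=268.1906, (K−S)⁺=0.0000, hold=0.0000 ⇒ V=0.0000 continue  boundary S*=99.5826
step 5: (k=5,j=0): S=68.6809, (K−S)⁺=52.6991, hold=52.4358 ⇒ V=52.6991 exercise | (k=5,j=1): S=87.9835, (K−S)⁺=33.3965, hold=33.1332 ⇒ V=33.3965 exercise | (k=5,j=2): S=112.7109, (K−S)⁺=8.6691, hold=13.5108 ⇒ V=13.5108 continue | (k=5,j=3): S=144.3880, (K−S)⁺=0.0000, hold=2.3534 ⇒ V=2.3534 continue | (k=5,j=4): S=184.9678, (K−S)⁺=0.0000, hold=0.0000 ⇒ V=0.0000 continue | (k=5,j=5): S=236.9524, (K−S)⁺=0.0000, hold=0.0000 ⇒ V=0.0000 continue  boundary S*=87.9835
step 4: (k=4,j=0): S=77.7353, (K−S)⁺=43.6447, hold=43.3813 ⇒ V=43.6447 exercise | (k=4,j=1): S=99.5826, (K−S)⁺=21.7974, hold=23.8426 ⇒ V=23.8426 continue | (k=4,j=2): S=127.5700, (K−S)⁺=0.0000, hold=8.1616 ⇒ V=8.1616 continue | (k=4,j=3): S=163.4231, (K−S)⁺=0.0000, hold=1.2262 ⇒ V=1.2262 continue | (k=4,j=4): S=209.3527, (K−S)⁺=0.0000, hold=0.0000 ⇒ V=0.0000 continue  boundary S*=77.7353
step 3: (k=3,j=0): S=87.9835, (K−S)⁺=33.3965, hold=34.1083 ⇒ V=34.1083 continue | (k=3,j=1): S=112.7109, (K−S)⁺=8.6691, hold=16.3142 ⇒ V=16.3142 continue | (k=3,j=2): S=144.3880, (K−S)⁺=0.0000, hold=4.8371 ⇒ V=4.8371 continue | (k=3,j=3): S=184.9678, (K−S)⁺=0.0000, hold=0.6389 ⇒ V=0.6389 continue  boundary S*=-
step 2: (k=2,j=0): S=99.5826, (K−S)⁺=21.7974, hold=25.5501 ⇒ V=25.5501 continue | (k=2,j=1): S=127.5700, (K−S)⁺=0.0000, hold=10.8065 ⇒ V=10.8065 continue | (k=2,j=2): S=163.4231, (K−S)⁺=0.0000, hold=2.8249 ⇒ V=2.8249 continue  boundary S*=-
step 1: (k=1,j=0): S=112.7109, (K−S)⁺=8.6691, hold=18.4650 ⇒ V=18.4650 continue | (k=1,j=1): S=144.3880, (K−S)⁺=0.0000, hold=6.9775 ⇒ V=6.9775 continue  boundary S*=-
step 0: (k=0,j=0): S=127.5700, (K−S)⁺=0.0000, hold=12.9477 ⇒ V=12.9477 continue  boundary S*=-

price = 12.9477
boundary = - - - - 77.7353 87.9835 99.5826
tree:
12.9477
18.4650 6.9775
25.5501 10.8065 2.8249
34.1083 16.3142 4.8371 0.6389
43.6447 23.8426 8.1616 1.2262 0.0000
52.6991 33.3965 13.5108 2.3534 0.0000 0.0000
60.6989 43.6447 21.7974 4.5169 0.0000 0.0000 0.0000
67.7669 52.6991 33.3965 8.6691 0.0000 0.0000 0.0000 0.0000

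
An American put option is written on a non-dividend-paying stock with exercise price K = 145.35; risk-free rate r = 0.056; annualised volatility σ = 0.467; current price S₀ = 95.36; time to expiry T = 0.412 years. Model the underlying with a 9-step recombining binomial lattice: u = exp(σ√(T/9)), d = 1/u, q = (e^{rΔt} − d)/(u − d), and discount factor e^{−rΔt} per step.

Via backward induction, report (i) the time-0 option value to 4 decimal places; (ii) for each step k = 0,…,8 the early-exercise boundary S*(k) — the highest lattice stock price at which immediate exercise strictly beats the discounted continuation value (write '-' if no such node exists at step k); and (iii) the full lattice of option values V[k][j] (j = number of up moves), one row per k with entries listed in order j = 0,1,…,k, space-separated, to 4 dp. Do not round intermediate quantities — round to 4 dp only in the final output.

params: Δt=0.04578 u=1.10508 d=0.90491 q=0.48786 e^(-rΔt)=0.99744
t_9 payoffs: 106.5509 97.9685 87.4876 74.6882 59.0576 39.9695 16.6591 0.0000 0.0000 0.0000
t_8: node(8,0) S=42.8761 payoff=102.4739 vs cont=102.1018 → 102.4739 [stop]  node(8,1) S=52.3604 payoff=92.9896 vs cont=92.6175 → 92.9896 [stop]  node(8,2) S=63.9427 payoff=81.4073 vs cont=81.0352 → 81.4073 [stop]  node(8,3) S=78.0870 payoff=67.2630 vs cont=66.8909 → 67.2630 [stop]  node(8,4) S=95.3600 payoff=49.9900 vs cont=49.6179 → 49.9900 [stop]  node(8,5) S=116.4539 payoff=28.8961 vs cont=28.5240 → 28.8961 [stop]  node(8,6) S=142.2138 payoff=3.1362 vs cont=8.5099 → 8.5099 [wait]  node(8,7) S=173.6719 payoff=0.0000 vs cont=0.0000 → 0.0000 [wait]  node(8,8) S=212.0886 payoff=0.0000 vs cont=0.0000 → 0.0000 [wait]  ⇒ S*(8)=116.4539
t_7: node(7,0) S=47.3815 payoff=97.9685 vs cont=97.5963 → 97.9685 [stop]  node(7,1) S=57.8624 payoff=87.4876 vs cont=87.1154 → 87.4876 [stop]  node(7,2) S=70.6618 payoff=74.6882 vs cont=74.3161 → 74.6882 [stop]  node(7,3) S=86.2924 payoff=59.0576 vs cont=58.6855 → 59.0576 [stop]  node(7,4) S=105.3805 payoff=39.9695 vs cont=39.5974 → 39.9695 [stop]  node(7,5) S=128.6909 payoff=16.6591 vs cont=18.9019 → 18.9019 [wait]  node(7,6) S=157.1577 payoff=0.0000 vs cont=4.3470 → 4.3470 [wait]  node(7,7) S=191.9214 payoff=0.0000 vs cont=0.0000 → 0.0000 [wait]  ⇒ S*(7)=105.3805
t_6: node(6,0) S=52.3604 payoff=92.9896 vs cont=92.6175 → 92.9896 [stop]  node(6,1) S=63.9427 payoff=81.4073 vs cont=81.0352 → 81.4073 [stop]  node(6,2) S=78.0870 payoff=67.2630 vs cont=66.8909 → 67.2630 [stop]  node(6,3) S=95.3600 payoff=49.9900 vs cont=49.6179 → 49.9900 [stop]  node(6,4) S=116.4539 payoff=28.8961 vs cont=29.6153 → 29.6153 [wait]  node(6,5) S=142.2138 payoff=3.1362 vs cont=11.7709 → 11.7709 [wait]  node(6,6) S=173.6719 payoff=0.0000 vs cont=2.2206 → 2.2206 [wait]  ⇒ S*(6)=95.3600
t_5: node(5,0) S=57.8624 payoff=87.4876 vs cont=87.1154 → 87.4876 [stop]  node(5,1) S=70.6618 payoff=74.6882 vs cont=74.3161 → 74.6882 [stop]  node(5,2) S=86.2924 payoff=59.0576 vs cont=58.6855 → 59.0576 [stop]  node(5,3) S=105.3805 payoff=39.9695 vs cont=39.9474 → 39.9695 [stop]  node(5,4) S=128.6909 payoff=16.6591 vs cont=20.8561 → 20.8561 [wait]  node(5,5) S=157.1577 payoff=0.0000 vs cont=7.0934 → 7.0934 [wait]  ⇒ S*(5)=105.3805
t_4: node(4,0) S=63.9427 payoff=81.4073 vs cont=81.0352 → 81.4073 [stop]  node(4,1) S=78.0870 payoff=67.2630 vs cont=66.8909 → 67.2630 [stop]  node(4,2) S=95.3600 payoff=49.9900 vs cont=49.6179 → 49.9900 [stop]  node(4,3) S=116.4539 payoff=28.8961 vs cont=30.5663 → 30.5663 [wait]  node(4,4) S=142.2138 payoff=3.1362 vs cont=14.1056 → 14.1056 [wait]  ⇒ S*(4)=95.3600
t_3: node(3,0) S=70.6618 payoff=74.6882 vs cont=74.3161 → 74.6882 [stop]  node(3,1) S=86.2924 payoff=59.0576 vs cont=58.6855 → 59.0576 [stop]  node(3,2) S=105.3805 payoff=39.9695 vs cont=40.4101 → 40.4101 [wait]  node(3,3) S=128.6909 payoff=16.6591 vs cont=22.4780 → 22.4780 [wait]  ⇒ S*(3)=86.2924
t_2: node(2,0) S=78.0870 payoff=67.2630 vs cont=66.8909 → 67.2630 [stop]  node(2,1) S=95.3600 payoff=49.9900 vs cont=49.8323 → 49.9900 [stop]  node(2,2) S=116.4539 payoff=28.8961 vs cont=31.5806 → 31.5806 [wait]  ⇒ S*(2)=95.3600
t_1: node(1,0) S=86.2924 payoff=59.0576 vs cont=58.6855 → 59.0576 [stop]  node(1,1) S=105.3805 payoff=39.9695 vs cont=40.9037 → 40.9037 [wait]  ⇒ S*(1)=86.2924
t_0: node(0,0) S=95.3600 payoff=49.9900 vs cont=50.0725 → 50.0725 [wait]  ⇒ S*(0)=-

price = 50.0725
boundary = - 86.2924 95.3600 86.2924 95.3600 105.3805 95.3600 105.3805 116.4539
tree:
50.0725
59.0576 40.9037
67.2630 49.9900 31.5806
74.6882 59.0576 40.4101 22.4780
81.4073 67.2630 49.9900 30.5663 14.1056
87.4876 74.6882 59.0576 39.9695 20.8561 7.0934
92.9896 81.4073 67.2630 49.9900 29.6153 11.7709 2.2206
97.9685 87.4876 74.6882 59.0576 39.9695 18.9019 4.3470 0.0000
102.4739 92.9896 81.4073 67.2630 49.9900 28.8961 8.5099 0.0000 0.0000
106.5509 97.9685 87.4876 74.6882 59.0576 39.9695 16.6591 0.0000 0.0000 0.0000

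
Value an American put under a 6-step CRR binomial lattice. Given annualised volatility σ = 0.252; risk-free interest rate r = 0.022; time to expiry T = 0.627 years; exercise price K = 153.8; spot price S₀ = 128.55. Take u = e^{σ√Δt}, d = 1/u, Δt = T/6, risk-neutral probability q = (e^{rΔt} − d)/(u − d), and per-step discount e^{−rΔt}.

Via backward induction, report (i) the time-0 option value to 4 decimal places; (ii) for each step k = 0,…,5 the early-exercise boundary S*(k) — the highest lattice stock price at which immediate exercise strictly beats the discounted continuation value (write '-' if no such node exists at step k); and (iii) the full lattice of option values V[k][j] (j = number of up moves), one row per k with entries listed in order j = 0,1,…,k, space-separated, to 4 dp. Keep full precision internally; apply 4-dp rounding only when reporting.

price = 26.8729
boundary = - - 109.2231 118.4932 128.5500 139.4604
tree:
26.8729
35.3350 18.3220
44.5769 26.0241 10.5105
53.1217 35.3068 16.6280 4.2873
60.9981 44.5769 25.2500 7.8655 0.6386
68.2583 53.1217 35.3068 14.3396 1.2643 0.0000
74.9504 60.9981 44.5769 25.2500 2.5032 0.0000 0.0000

Δt=0.10450, u=1.08487, d=0.92177, q=0.49376, disc=e^(-rΔt)=0.99770
k=6 terminal: V=max(K-S,0) → 74.9504 60.9981 44.5769 25.2500 2.5032 0.0000 0.0000
k=5: j=0 S=85.5417 intr=68.2583 cont=67.9051 V=68.2583[EX]; j=1 S=100.6783 intr=53.1217 cont=52.7686 V=53.1217[EX]; j=2 S=118.4932 intr=35.3068 cont=34.9537 V=35.3068[EX]; j=3 S=139.4604 intr=14.3396 cont=13.9864 V=14.3396[EX]; j=4 S=164.1377 intr=0.0000 cont=1.2643 V=1.2643[hold]; j=5 S=193.1817 intr=0.0000 cont=0.0000 V=0.0000[hold]  S*(5)=139.4604
k=4: j=0 S=92.8019 intr=60.9981 cont=60.6449 V=60.9981[EX]; j=1 S=109.2231 intr=44.5769 cont=44.2237 V=44.5769[EX]; j=2 S=128.5500 intr=25.2500 cont=24.8968 V=25.2500[EX]; j=3 S=151.2968 intr=2.5032 cont=7.8655 V=7.8655[hold]; j=4 S=178.0686 intr=0.0000 cont=0.6386 V=0.6386[hold]  S*(4)=128.5500
k=3: j=0 S=100.6783 intr=53.1217 cont=52.7686 V=53.1217[EX]; j=1 S=118.4932 intr=35.3068 cont=34.9537 V=35.3068[EX]; j=2 S=139.4604 intr=14.3396 cont=16.6280 V=16.6280[hold]; j=3 S=164.1377 intr=0.0000 cont=4.2873 V=4.2873[hold]  S*(3)=118.4932
k=2: j=0 S=109.2231 intr=44.5769 cont=44.2237 V=44.5769[EX]; j=1 S=128.5500 intr=25.2500 cont=26.0241 V=26.0241[hold]; j=2 S=151.2968 intr=2.5032 cont=10.5105 V=10.5105[hold]  S*(2)=109.2231
k=1: j=0 S=118.4932 intr=35.3068 cont=35.3350 V=35.3350[hold]; j=1 S=139.4604 intr=14.3396 cont=18.3220 V=18.3220[hold]  S*(1)=-
k=0: j=0 S=128.5500 intr=25.2500 cont=26.8729 V=26.8729[hold]  S*(0)=-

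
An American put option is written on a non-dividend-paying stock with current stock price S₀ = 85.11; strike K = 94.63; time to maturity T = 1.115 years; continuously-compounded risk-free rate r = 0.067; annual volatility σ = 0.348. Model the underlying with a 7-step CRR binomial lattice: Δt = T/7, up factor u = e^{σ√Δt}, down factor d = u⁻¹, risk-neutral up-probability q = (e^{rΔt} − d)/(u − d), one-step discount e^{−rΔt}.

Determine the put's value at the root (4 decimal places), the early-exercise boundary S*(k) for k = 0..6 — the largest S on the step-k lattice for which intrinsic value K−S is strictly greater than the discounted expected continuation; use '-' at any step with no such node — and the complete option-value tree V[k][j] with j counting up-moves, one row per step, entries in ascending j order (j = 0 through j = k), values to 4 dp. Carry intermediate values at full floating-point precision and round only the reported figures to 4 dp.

price = 15.1780
boundary = - - 64.4679 56.1080 64.4679 74.0733 64.4679
tree:
15.1780
21.7954 8.9846
30.1621 14.0201 4.2170
38.5220 21.0678 7.3782 1.1938
45.7979 30.1621 12.5606 2.4318 0.0000
52.1302 38.5220 20.5567 4.9538 0.0000 0.0000
57.6414 45.7979 30.1621 10.0912 0.0000 0.0000 0.0000
62.4379 52.1302 38.5220 20.5567 0.0000 0.0000 0.0000 0.0000

Δt=0.15929  u=1.14900  d=0.87032  q=0.50384  discount=0.98938
step 7 (expiry): payoffs max(K−S,0) = 62.4379 52.1302 38.5220 20.5567 0.0000 0.0000 0.0000 0.0000
step 6: (k=6,j=0): S=36.9886, (K−S)⁺=57.6414, hold=56.6368 ⇒ V=57.6414 exercise | (k=6,j=1): S=48.8321, (K−S)⁺=45.7979, hold=44.7933 ⇒ V=45.7979 exercise | (k=6,j=2): S=64.4679, (K−S)⁺=30.1621, hold=29.1576 ⇒ V=30.1621 exercise | (k=6,j=3): S=85.1100, (K−S)⁺=9.5200, hold=10.0912 ⇒ V=10.0912 continue | (k=6,j=4): S=112.3616, (K−S)⁺=0.0000, hold=0.0000 ⇒ V=0.0000 continue | (k=6,j=5): S=148.3390, (K−S)⁺=0.0000, hold=0.0000 ⇒ V=0.0000 continue | (k=6,j=6): S=195.8361, (K−S)⁺=0.0000, hold=0.0000 ⇒ V=0.0000 continue  boundary S*=64.4679
step 5: (k=5,j=0): S=42.4998, (K−S)⁺=52.1302, hold=51.1256 ⇒ V=52.1302 exercise | (k=5,j=1): S=56.1080, (K−S)⁺=38.5220, hold=37.5175 ⇒ V=38.5220 exercise | (k=5,j=2): S=74.0733, (K−S)⁺=20.5567, hold=19.8369 ⇒ V=20.5567 exercise | (k=5,j=3): S=97.7911, (K−S)⁺=0.0000, hold=4.9538 ⇒ V=4.9538 continue | (k=5,j=4): S=129.1031, (K−S)⁺=0.0000, hold=0.0000 ⇒ V=0.0000 continue | (k=5,j=5): S=170.4410, (K−S)⁺=0.0000, hold=0.0000 ⇒ V=0.0000 continue  boundary S*=74.0733
step 4: (k=4,j=0): S=48.8321, (K−S)⁺=45.7979, hold=44.7933 ⇒ V=45.7979 exercise | (k=4,j=1): S=64.4679, (K−S)⁺=30.1621, hold=29.1576 ⇒ V=30.1621 exercise | (k=4,j=2): S=85.1100, (K−S)⁺=9.5200, hold=12.5606 ⇒ V=12.5606 continue | (k=4,j=3): S=112.3616, (K−S)⁺=0.0000, hold=2.4318 ⇒ V=2.4318 continue | (k=4,j=4): S=148.3390, (K−S)⁺=0.0000, hold=0.0000 ⇒ V=0.0000 continue  boundary S*=64.4679
step 3: (k=3,j=0): S=56.1080, (K−S)⁺=38.5220, hold=37.5175 ⇒ V=38.5220 exercise | (k=3,j=1): S=74.0733, (K−S)⁺=20.5567, hold=21.0678 ⇒ V=21.0678 continue | (k=3,j=2): S=97.7911, (K−S)⁺=0.0000, hold=7.3782 ⇒ V=7.3782 continue | (k=3,j=3): S=129.1031, (K−S)⁺=0.0000, hold=1.1938 ⇒ V=1.1938 continue  boundary S*=56.1080
step 2: (k=2,j=0): S=64.4679, (K−S)⁺=30.1621, hold=29.4124 ⇒ V=30.1621 exercise | (k=2,j=1): S=85.1100, (K−S)⁺=9.5200, hold=14.0201 ⇒ V=14.0201 continue | (k=2,j=2): S=112.3616, (K−S)⁺=0.0000, hold=4.2170 ⇒ V=4.2170 continue  boundary S*=64.4679
step 1: (k=1,j=0): S=74.0733, (K−S)⁺=20.5567, hold=21.7954 ⇒ V=21.7954 continue | (k=1,j=1): S=97.7911, (K−S)⁺=0.0000, hold=8.9846 ⇒ V=8.9846 continue  boundary S*=-
step 0: (k=0,j=0): S=85.1100, (K−S)⁺=9.5200, hold=15.1780 ⇒ V=15.1780 continue  boundary S*=-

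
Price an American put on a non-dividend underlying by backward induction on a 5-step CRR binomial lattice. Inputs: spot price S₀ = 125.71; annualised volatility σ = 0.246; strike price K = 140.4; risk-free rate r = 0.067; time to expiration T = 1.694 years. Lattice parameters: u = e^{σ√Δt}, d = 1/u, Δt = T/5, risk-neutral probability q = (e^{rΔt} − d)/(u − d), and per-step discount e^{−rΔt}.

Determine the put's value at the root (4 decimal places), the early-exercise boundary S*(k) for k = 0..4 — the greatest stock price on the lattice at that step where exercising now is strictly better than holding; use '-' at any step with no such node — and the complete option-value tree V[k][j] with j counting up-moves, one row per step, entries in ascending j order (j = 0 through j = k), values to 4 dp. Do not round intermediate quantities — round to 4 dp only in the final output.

Δt=0.33880  u=1.15395  d=0.86659  q=0.54416  discount=0.97756
step 5 (expiry): payoffs max(K−S,0) = 78.9615 58.5889 31.4608 0.0000 0.0000 0.0000
step 4: (k=4,j=0): S=70.8968, (K−S)⁺=69.5032, hold=66.3521 ⇒ V=69.5032 exercise | (k=4,j=1): S=94.4057, (K−S)⁺=45.9943, hold=42.8432 ⇒ V=45.9943 exercise | (k=4,j=2): S=125.7100, (K−S)⁺=14.6900, hold=14.0192 ⇒ V=14.6900 exercise | (k=4,j=3): S=167.3946, (K−S)⁺=0.0000, hold=0.0000 ⇒ V=0.0000 continue | (k=4,j=4): S=222.9015, (K−S)⁺=0.0000, hold=0.0000 ⇒ V=0.0000 continue  boundary S*=125.7100
step 3: (k=3,j=0): S=81.8111, (K−S)⁺=58.5889, hold=55.4377 ⇒ V=58.5889 exercise | (k=3,j=1): S=108.9392, (K−S)⁺=31.4608, hold=28.3097 ⇒ V=31.4608 exercise | (k=3,j=2): S=145.0627, (K−S)⁺=0.0000, hold=6.5460 ⇒ V=6.5460 continue | (k=3,j=3): S=193.1644, (K−S)⁺=0.0000, hold=0.0000 ⇒ V=0.0000 continue  boundary S*=108.9392
step 2: (k=2,j=0): S=94.4057, (K−S)⁺=45.9943, hold=42.8432 ⇒ V=45.9943 exercise | (k=2,j=1): S=125.7100, (K−S)⁺=14.6900, hold=17.5013 ⇒ V=17.5013 continue | (k=2,j=2): S=167.3946, (K−S)⁺=0.0000, hold=2.9169 ⇒ V=2.9169 continue  boundary S*=94.4057
step 1: (k=1,j=0): S=108.9392, (K−S)⁺=31.4608, hold=29.8052 ⇒ V=31.4608 exercise | (k=1,j=1): S=145.0627, (K−S)⁺=0.0000, hold=9.3504 ⇒ V=9.3504 continue  boundary S*=108.9392
step 0: (k=0,j=0): S=125.7100, (K−S)⁺=14.6900, hold=18.9931 ⇒ V=18.9931 continue  boundary S*=-

price = 18.9931
boundary = - 108.9392 94.4057 108.9392 125.7100
tree:
18.9931
31.4608 9.3504
45.9943 17.5013 2.9169
58.5889 31.4608 6.5460 0.0000
69.5032 45.9943 14.6900 0.0000 0.0000
78.9615 58.5889 31.4608 0.0000 0.0000 0.0000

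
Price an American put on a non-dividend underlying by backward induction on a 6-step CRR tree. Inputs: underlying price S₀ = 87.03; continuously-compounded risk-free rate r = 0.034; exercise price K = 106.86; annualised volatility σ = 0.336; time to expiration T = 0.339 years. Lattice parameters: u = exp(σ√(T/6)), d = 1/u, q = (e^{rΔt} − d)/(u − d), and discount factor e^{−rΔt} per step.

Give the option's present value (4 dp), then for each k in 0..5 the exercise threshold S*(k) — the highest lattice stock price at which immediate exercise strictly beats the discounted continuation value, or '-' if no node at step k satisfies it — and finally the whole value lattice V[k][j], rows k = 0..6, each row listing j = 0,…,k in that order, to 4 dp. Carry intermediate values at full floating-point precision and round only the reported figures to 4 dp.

price = 20.6791
boundary = - 80.3496 74.1819 80.3496 87.0300 94.2659
tree:
20.6791
26.5104 14.7406
32.6781 20.2025 9.1603
38.3723 26.5104 13.7703 4.4375
43.6294 32.6781 19.8300 7.5690 1.2225
48.4830 38.3723 26.5104 12.5941 2.4114 0.0000
52.9641 43.6294 32.6781 19.8300 4.7567 0.0000 0.0000

Δt=0.05650  u=1.08314  d=0.92324  q=0.49207  discount=0.99808
step 6 (expiry): payoffs max(K−S,0) = 52.9641 43.6294 32.6781 19.8300 4.7567 0.0000 0.0000
step 5: (k=5,j=0): S=58.3770, (K−S)⁺=48.4830, hold=48.2779 ⇒ V=48.4830 exercise | (k=5,j=1): S=68.4877, (K−S)⁺=38.3723, hold=38.1672 ⇒ V=38.3723 exercise | (k=5,j=2): S=80.3496, (K−S)⁺=26.5104, hold=26.3054 ⇒ V=26.5104 exercise | (k=5,j=3): S=94.2659, (K−S)⁺=12.5941, hold=12.3891 ⇒ V=12.5941 exercise | (k=5,j=4): S=110.5924, (K−S)⁺=0.0000, hold=2.4114 ⇒ V=2.4114 continue | (k=5,j=5): S=129.7467, (K−S)⁺=0.0000, hold=0.0000 ⇒ V=0.0000 continue  boundary S*=94.2659
step 4: (k=4,j=0): S=63.2306, (K−S)⁺=43.6294, hold=43.4244 ⇒ V=43.6294 exercise | (k=4,j=1): S=74.1819, (K−S)⁺=32.6781, hold=32.4730 ⇒ V=32.6781 exercise | (k=4,j=2): S=87.0300, (K−S)⁺=19.8300, hold=19.6249 ⇒ V=19.8300 exercise | (k=4,j=3): S=102.1033, (K−S)⁺=4.7567, hold=7.5690 ⇒ V=7.5690 continue | (k=4,j=4): S=119.7873, (K−S)⁺=0.0000, hold=1.2225 ⇒ V=1.2225 continue  boundary S*=87.0300
step 3: (k=3,j=0): S=68.4877, (K−S)⁺=38.3723, hold=38.1672 ⇒ V=38.3723 exercise | (k=3,j=1): S=80.3496, (K−S)⁺=26.5104, hold=26.3054 ⇒ V=26.5104 exercise | (k=3,j=2): S=94.2659, (K−S)⁺=12.5941, hold=13.7703 ⇒ V=13.7703 continue | (k=3,j=3): S=110.5924, (K−S)⁺=0.0000, hold=4.4375 ⇒ V=4.4375 continue  boundary S*=80.3496
step 2: (k=2,j=0): S=74.1819, (K−S)⁺=32.6781, hold=32.4730 ⇒ V=32.6781 exercise | (k=2,j=1): S=87.0300, (K−S)⁺=19.8300, hold=20.2025 ⇒ V=20.2025 continue | (k=2,j=2): S=102.1033, (K−S)⁺=4.7567, hold=9.1603 ⇒ V=9.1603 continue  boundary S*=74.1819
step 1: (k=1,j=0): S=80.3496, (K−S)⁺=26.5104, hold=26.4883 ⇒ V=26.5104 exercise | (k=1,j=1): S=94.2659, (K−S)⁺=12.5941, hold=14.7406 ⇒ V=14.7406 continue  boundary S*=80.3496
step 0: (k=0,j=0): S=87.0300, (K−S)⁺=19.8300, hold=20.6791 ⇒ V=20.6791 continue  boundary S*=-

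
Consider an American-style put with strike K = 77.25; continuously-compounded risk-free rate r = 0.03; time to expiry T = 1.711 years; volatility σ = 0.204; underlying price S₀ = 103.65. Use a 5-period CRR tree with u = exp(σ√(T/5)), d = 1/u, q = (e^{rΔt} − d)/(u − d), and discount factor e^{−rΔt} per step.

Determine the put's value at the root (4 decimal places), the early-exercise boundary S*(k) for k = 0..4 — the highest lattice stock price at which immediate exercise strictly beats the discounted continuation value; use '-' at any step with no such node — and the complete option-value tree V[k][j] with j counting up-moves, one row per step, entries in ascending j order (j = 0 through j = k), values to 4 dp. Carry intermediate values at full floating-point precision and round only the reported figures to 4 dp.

price = 1.2211
boundary = - - - - 64.3076
tree:
1.2211
2.2629 0.2580
4.1328 0.5355 0.0000
7.4070 1.1118 0.0000 0.0000
12.9424 2.3081 0.0000 0.0000 0.0000
20.1764 4.7916 0.0000 0.0000 0.0000 0.0000

Δt=0.34220, u=1.12675, d=0.88751, q=0.51333, disc=e^(-rΔt)=0.98979
k=5 terminal: V=max(K-S,0) → 20.1764 4.7916 0.0000 0.0000 0.0000 0.0000
k=4: j=0 S=64.3076 intr=12.9424 cont=12.1534 V=12.9424[EX]; j=1 S=81.6424 intr=0.0000 cont=2.3081 V=2.3081[hold]; j=2 S=103.6500 intr=0.0000 cont=0.0000 V=0.0000[hold]; j=3 S=131.5900 intr=0.0000 cont=0.0000 V=0.0000[hold]; j=4 S=167.0616 intr=0.0000 cont=0.0000 V=0.0000[hold]  S*(4)=64.3076
k=3: j=0 S=72.4584 intr=4.7916 cont=7.4070 V=7.4070[hold]; j=1 S=91.9904 intr=0.0000 cont=1.1118 V=1.1118[hold]; j=2 S=116.7874 intr=0.0000 cont=0.0000 V=0.0000[hold]; j=3 S=148.2688 intr=0.0000 cont=0.0000 V=0.0000[hold]  S*(3)=-
k=2: j=0 S=81.6424 intr=0.0000 cont=4.1328 V=4.1328[hold]; j=1 S=103.6500 intr=0.0000 cont=0.5355 V=0.5355[hold]; j=2 S=131.5900 intr=0.0000 cont=0.0000 V=0.0000[hold]  S*(2)=-
k=1: j=0 S=91.9904 intr=0.0000 cont=2.2629 V=2.2629[hold]; j=1 S=116.7874 intr=0.0000 cont=0.2580 V=0.2580[hold]  S*(1)=-
k=0: j=0 S=103.6500 intr=0.0000 cont=1.2211 V=1.2211[hold]  S*(0)=-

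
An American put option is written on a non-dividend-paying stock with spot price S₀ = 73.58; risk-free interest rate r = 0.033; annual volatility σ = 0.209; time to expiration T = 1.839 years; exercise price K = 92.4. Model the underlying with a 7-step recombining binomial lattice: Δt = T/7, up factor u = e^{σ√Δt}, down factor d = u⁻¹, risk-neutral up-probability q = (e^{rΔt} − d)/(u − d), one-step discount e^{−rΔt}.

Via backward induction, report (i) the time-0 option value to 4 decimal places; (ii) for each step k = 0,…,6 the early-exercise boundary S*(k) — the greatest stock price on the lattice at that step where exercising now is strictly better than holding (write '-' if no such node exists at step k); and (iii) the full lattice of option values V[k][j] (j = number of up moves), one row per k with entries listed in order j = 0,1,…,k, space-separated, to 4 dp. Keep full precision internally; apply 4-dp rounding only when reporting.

price = 19.4440
boundary = - 66.1053 59.3899 66.1053 73.5800 66.1053 73.5800
tree:
19.4440
26.2947 13.2911
33.0101 19.0737 8.0445
39.0433 26.2947 12.5641 3.9041
44.4636 33.0101 18.8200 6.8574 1.1758
49.3332 39.0433 26.2947 11.6491 2.4394 0.0000
53.7082 44.4636 33.0101 18.8200 5.0610 0.0000 0.0000
57.6388 49.3332 39.0433 26.2947 10.5001 0.0000 0.0000 0.0000

params: Δt=0.26271 u=1.11307 d=0.89841 q=0.51381 e^(-rΔt)=0.99137
t_7 payoffs: 57.6388 49.3332 39.0433 26.2947 10.5001 0.0000 0.0000 0.0000
t_6: node(6,0) S=38.6918 payoff=53.7082 vs cont=52.9106 → 53.7082 [stop]  node(6,1) S=47.9364 payoff=44.4636 vs cont=43.6660 → 44.4636 [stop]  node(6,2) S=59.3899 payoff=33.0101 vs cont=32.2125 → 33.0101 [stop]  node(6,3) S=73.5800 payoff=18.8200 vs cont=18.0224 → 18.8200 [stop]  node(6,4) S=91.1605 payoff=1.2395 vs cont=5.0610 → 5.0610 [wait]  node(6,5) S=112.9416 payoff=0.0000 vs cont=0.0000 → 0.0000 [wait]  node(6,6) S=139.9268 payoff=0.0000 vs cont=0.0000 → 0.0000 [wait]  ⇒ S*(6)=73.5800
t_5: node(5,0) S=43.0668 payoff=49.3332 vs cont=48.5356 → 49.3332 [stop]  node(5,1) S=53.3567 payoff=39.0433 vs cont=38.2457 → 39.0433 [stop]  node(5,2) S=66.1053 payoff=26.2947 vs cont=25.4971 → 26.2947 [stop]  node(5,3) S=81.8999 payoff=10.5001 vs cont=11.6491 → 11.6491 [wait]  node(5,4) S=101.4683 payoff=0.0000 vs cont=2.4394 → 2.4394 [wait]  node(5,5) S=125.7122 payoff=0.0000 vs cont=0.0000 → 0.0000 [wait]  ⇒ S*(5)=66.1053
t_4: node(4,0) S=47.9364 payoff=44.4636 vs cont=43.6660 → 44.4636 [stop]  node(4,1) S=59.3899 payoff=33.0101 vs cont=32.2125 → 33.0101 [stop]  node(4,2) S=73.5800 payoff=18.8200 vs cont=18.6077 → 18.8200 [stop]  node(4,3) S=91.1605 payoff=1.2395 vs cont=6.8574 → 6.8574 [wait]  node(4,4) S=112.9416 payoff=0.0000 vs cont=1.1758 → 1.1758 [wait]  ⇒ S*(4)=73.5800
t_3: node(3,0) S=53.3567 payoff=39.0433 vs cont=38.2457 → 39.0433 [stop]  node(3,1) S=66.1053 payoff=26.2947 vs cont=25.4971 → 26.2947 [stop]  node(3,2) S=81.8999 payoff=10.5001 vs cont=12.5641 → 12.5641 [wait]  node(3,3) S=101.4683 payoff=0.0000 vs cont=3.9041 → 3.9041 [wait]  ⇒ S*(3)=66.1053
t_2: node(2,0) S=59.3899 payoff=33.0101 vs cont=32.2125 → 33.0101 [stop]  node(2,1) S=73.5800 payoff=18.8200 vs cont=19.0737 → 19.0737 [wait]  node(2,2) S=91.1605 payoff=1.2395 vs cont=8.0445 → 8.0445 [wait]  ⇒ S*(2)=59.3899
t_1: node(1,0) S=66.1053 payoff=26.2947 vs cont=25.6263 → 26.2947 [stop]  node(1,1) S=81.8999 payoff=10.5001 vs cont=13.2911 → 13.2911 [wait]  ⇒ S*(1)=66.1053
t_0: node(0,0) S=73.5800 payoff=18.8200 vs cont=19.4440 → 19.4440 [wait]  ⇒ S*(0)=-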